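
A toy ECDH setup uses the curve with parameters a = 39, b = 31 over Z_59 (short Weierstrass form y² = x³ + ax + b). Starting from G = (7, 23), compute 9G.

(4, 29)

Repeated addition: build up to 9G.
2G: tangent at (7, 23): λ = (3·7² + 39)/(2·23) ≡ 9/46. 46⁻¹ ≡ 9 (mod 59), so λ ≡ 9·9 ≡ 22.
  x = λ² - 7 - 7 = 484 - 14 ≡ 57; y = λ·(7 - 57) - 23 ≡ 57. → (57, 57)
3G: (57, 57) + (7, 23). λ = (23 - 57)/(7 - 57) ≡ 25/9 mod 59. 9⁻¹ ≡ 46 (mod 59), so λ ≡ 29.
  x = λ² - 57 - 7 = 841 - 64 ≡ 10; y = λ·(57 - 10) - 57 ≡ 8. → (10, 8)
4G: (10, 8) + (7, 23). λ = (23 - 8)/(7 - 10) ≡ 15/56 mod 59. 56⁻¹ ≡ 39 (mod 59), so λ ≡ 54.
  x = λ² - 10 - 7 = 2916 - 17 ≡ 8; y = λ·(10 - 8) - 8 ≡ 41. → (8, 41)
5G: (8, 41) + (7, 23). λ = (23 - 41)/(7 - 8) ≡ 41/58 mod 59. 58⁻¹ ≡ 58 (mod 59), so λ ≡ 18.
  x = λ² - 8 - 7 = 324 - 15 ≡ 14; y = λ·(8 - 14) - 41 ≡ 28. → (14, 28)
6G: (14, 28) + (7, 23). λ = (23 - 28)/(7 - 14) ≡ 54/52 mod 59. 52⁻¹ ≡ 42 (mod 59) since 52·42 = 2184 ≡ 1, so λ ≡ 26.
  x = λ² - 14 - 7 = 676 - 21 ≡ 6; y = λ·(14 - 6) - 28 ≡ 3. → (6, 3)
7G: (6, 3) + (7, 23). λ = (23 - 3)/(7 - 6) ≡ 20/1 mod 59. 1⁻¹ ≡ 1 (mod 59) since 1·1 = 1 ≡ 1, so λ ≡ 20.
  x = λ² - 6 - 7 = 400 - 13 ≡ 33; y = λ·(6 - 33) - 3 ≡ 47. → (33, 47)
8G: (33, 47) + (7, 23). λ = (23 - 47)/(7 - 33) ≡ 35/33 mod 59. 33⁻¹ ≡ 34 (mod 59) since 33·34 = 1122 ≡ 1, so λ ≡ 10.
  x = λ² - 33 - 7 = 100 - 40 ≡ 1; y = λ·(33 - 1) - 47 ≡ 37. → (1, 37)
9G: (1, 37) + (7, 23). λ = (23 - 37)/(7 - 1) ≡ 45/6 mod 59. 6⁻¹ ≡ 10 (mod 59) since 6·10 = 60 ≡ 1, so λ ≡ 37.
  x = λ² - 1 - 7 = 1369 - 8 ≡ 4; y = λ·(1 - 4) - 37 ≡ 29. → (4, 29)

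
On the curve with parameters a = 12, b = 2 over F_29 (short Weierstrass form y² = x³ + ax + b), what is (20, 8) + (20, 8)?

tangent at (20, 8): λ = (3·20² + 12)/(2·8) ≡ 23/16. 16⁻¹ ≡ 20 (mod 29), so λ ≡ 23·20 ≡ 25.
  x = λ² - 20 - 20 = 625 - 40 ≡ 5; y = λ·(20 - 5) - 8 ≡ 19. → (5, 19)

(5, 19)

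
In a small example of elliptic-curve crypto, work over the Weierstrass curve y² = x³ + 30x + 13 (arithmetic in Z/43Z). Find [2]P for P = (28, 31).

tangent at (28, 31): λ = (3·28² + 30)/(2·31) ≡ 17/19. 19⁻¹ ≡ 34 (mod 43) since 19·34 = 646 ≡ 1, so λ ≡ 17·34 ≡ 19.
  x = λ² - 28 - 28 = 361 - 56 ≡ 4; y = λ·(28 - 4) - 31 ≡ 38. → (4, 38)

(4, 38)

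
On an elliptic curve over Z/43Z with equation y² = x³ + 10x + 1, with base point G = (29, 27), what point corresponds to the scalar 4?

Repeated addition: build up to 4G.
2G: tangent at (29, 27): λ = (3·29² + 10)/(2·27) ≡ 39/11. 11⁻¹ ≡ 4 (mod 43) since 11·4 = 44 ≡ 1, so λ ≡ 39·4 ≡ 27.
  x = λ² - 29 - 29 = 729 - 58 ≡ 26; y = λ·(29 - 26) - 27 ≡ 11. → (26, 11)
3G: (26, 11) + (29, 27). λ = (27 - 11)/(29 - 26) ≡ 16/3 mod 43. 3⁻¹ ≡ 29 (mod 43) since 3·29 = 87 ≡ 1, so λ ≡ 34.
  x = λ² - 26 - 29 = 1156 - 55 ≡ 26; y = λ·(26 - 26) - 11 ≡ 32. → (26, 32)
4G: (26, 32) + (29, 27). λ = (27 - 32)/(29 - 26) ≡ 38/3 mod 43. 3⁻¹ ≡ 29 (mod 43) since 3·29 = 87 ≡ 1, so λ ≡ 27.
  x = λ² - 26 - 29 = 729 - 55 ≡ 29; y = λ·(26 - 29) - 32 ≡ 16. → (29, 16)

(29, 16)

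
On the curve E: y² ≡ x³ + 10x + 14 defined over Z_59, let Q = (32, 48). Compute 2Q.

(31, 5)

tangent at (32, 48): λ = (3·32² + 10)/(2·48) ≡ 14/37. 37⁻¹ ≡ 8 (mod 59) since 37·8 = 296 ≡ 1, so λ ≡ 14·8 ≡ 53.
  x = λ² - 32 - 32 = 2809 - 64 ≡ 31; y = λ·(32 - 31) - 48 ≡ 5. → (31, 5)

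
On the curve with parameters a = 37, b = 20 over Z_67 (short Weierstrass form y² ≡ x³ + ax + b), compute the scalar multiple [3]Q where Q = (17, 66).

(2, 13)

Repeated addition: build up to 3Q.
2Q: tangent at (17, 66): λ = (3·17² + 37)/(2·66) ≡ 33/65. 65⁻¹ ≡ 33 (mod 67), so λ ≡ 33·33 ≡ 17.
  x = λ² - 17 - 17 = 289 - 34 ≡ 54; y = λ·(17 - 54) - 66 ≡ 42. → (54, 42)
3Q: (54, 42) + (17, 66). λ = (66 - 42)/(17 - 54) ≡ 24/30 mod 67. 30⁻¹ ≡ 38 (mod 67), so λ ≡ 41.
  x = λ² - 54 - 17 = 1681 - 71 ≡ 2; y = λ·(54 - 2) - 42 ≡ 13. → (2, 13)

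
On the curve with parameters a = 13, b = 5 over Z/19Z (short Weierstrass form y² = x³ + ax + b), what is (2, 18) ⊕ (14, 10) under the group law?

(14, 9)

(2, 18) + (14, 10). λ = (10 - 18)/(14 - 2) ≡ 11/12 mod 19. 12⁻¹ ≡ 8 (mod 19) since 12·8 = 96 ≡ 1, so λ ≡ 12.
  x = λ² - 2 - 14 = 144 - 16 ≡ 14; y = λ·(2 - 14) - 18 ≡ 9. → (14, 9)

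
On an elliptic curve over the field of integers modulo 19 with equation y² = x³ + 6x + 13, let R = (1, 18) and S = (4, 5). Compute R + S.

(1, 18) + (4, 5). λ = (5 - 18)/(4 - 1) ≡ 6/3 mod 19. 3⁻¹ ≡ 13 (mod 19), so λ ≡ 2.
  x = λ² - 1 - 4 = 4 - 5 ≡ 18; y = λ·(1 - 18) - 18 ≡ 5. → (18, 5)

(18, 5)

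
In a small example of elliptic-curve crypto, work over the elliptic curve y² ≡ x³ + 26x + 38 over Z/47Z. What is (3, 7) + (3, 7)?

tangent at (3, 7): λ = (3·3² + 26)/(2·7) ≡ 6/14. 14⁻¹ ≡ 37 (mod 47), so λ ≡ 6·37 ≡ 34.
  x = λ² - 3 - 3 = 1156 - 6 ≡ 22; y = λ·(3 - 22) - 7 ≡ 5. → (22, 5)

(22, 5)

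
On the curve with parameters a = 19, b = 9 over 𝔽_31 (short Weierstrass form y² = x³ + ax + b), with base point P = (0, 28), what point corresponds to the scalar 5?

O

Double-and-add on 5 = (101)₂. Start with P = (0, 28) for the leading 1-bit.
double: tangent at (0, 28): λ = (3·0² + 19)/(2·28) ≡ 19/25. 25⁻¹ ≡ 5 (mod 31) since 25·5 = 125 ≡ 1, so λ ≡ 19·5 ≡ 2.
  x = λ² - 0 - 0 = 4 - 0 ≡ 4; y = λ·(0 - 4) - 28 ≡ 26. → (4, 26)
double: tangent at (4, 26): λ = (3·4² + 19)/(2·26) ≡ 5/21. 21⁻¹ ≡ 3 (mod 31) since 21·3 = 63 ≡ 1, so λ ≡ 5·3 ≡ 15.
  x = λ² - 4 - 4 = 225 - 8 ≡ 0; y = λ·(4 - 0) - 26 ≡ 3. → (0, 3)
add P: (0, 3) + (0, 28): same x and y₁ ≡ -y₂, so the sum is the point at infinity.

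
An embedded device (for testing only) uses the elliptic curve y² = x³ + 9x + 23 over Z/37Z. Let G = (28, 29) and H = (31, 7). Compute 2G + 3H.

First 2G:
Repeated addition: build up to 2G.
2G: tangent at (28, 29): λ = (3·28² + 9)/(2·29) ≡ 30/21. 21⁻¹ ≡ 30 (mod 37) since 21·30 = 630 ≡ 1, so λ ≡ 30·30 ≡ 12.
  x = λ² - 28 - 28 = 144 - 56 ≡ 14; y = λ·(28 - 14) - 29 ≡ 28. → (14, 28)
2G = (14, 28).
Next 3H:
Repeated addition: build up to 3H.
2H: tangent at (31, 7): λ = (3·31² + 9)/(2·7) ≡ 6/14. 14⁻¹ ≡ 8 (mod 37) since 14·8 = 112 ≡ 1, so λ ≡ 6·8 ≡ 11.
  x = λ² - 31 - 31 = 121 - 62 ≡ 22; y = λ·(31 - 22) - 7 ≡ 18. → (22, 18)
3H: (22, 18) + (31, 7). λ = (7 - 18)/(31 - 22) ≡ 26/9 mod 37. 9⁻¹ ≡ 33 (mod 37) since 9·33 = 297 ≡ 1, so λ ≡ 7.
  x = λ² - 22 - 31 = 49 - 53 ≡ 33; y = λ·(22 - 33) - 18 ≡ 16. → (33, 16)
3H = (33, 16).
Finally 2G + 3H:
(14, 28) + (33, 16). λ = (16 - 28)/(33 - 14) ≡ 25/19 mod 37. 19⁻¹ ≡ 2 (mod 37) since 19·2 = 38 ≡ 1, so λ ≡ 13.
  x = λ² - 14 - 33 = 169 - 47 ≡ 11; y = λ·(14 - 11) - 28 ≡ 11. → (11, 11)

(11, 11)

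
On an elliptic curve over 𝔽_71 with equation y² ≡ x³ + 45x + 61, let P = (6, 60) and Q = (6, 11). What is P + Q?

The two points share x = 6 and their y-coordinates satisfy 60 + 11 ≡ 0 (mod 71), so they are inverses. Their sum is O.

O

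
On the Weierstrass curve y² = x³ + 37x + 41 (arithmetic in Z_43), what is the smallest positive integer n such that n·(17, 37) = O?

2P: tangent at (17, 37): λ = (3·17² + 37)/(2·37) ≡ 1/31. 31⁻¹ ≡ 25 (mod 43) since 31·25 = 775 ≡ 1, so λ ≡ 1·25 ≡ 25.
  x = λ² - 17 - 17 = 625 - 34 ≡ 32; y = λ·(17 - 32) - 37 ≡ 18. → (32, 18)
3P: (32, 18) + (17, 37). λ = (37 - 18)/(17 - 32) ≡ 19/28 mod 43. 28⁻¹ ≡ 20 (mod 43) since 28·20 = 560 ≡ 1, so λ ≡ 36.
  x = λ² - 32 - 17 = 1296 - 49 ≡ 0; y = λ·(32 - 0) - 18 ≡ 16. → (0, 16)
4P: (0, 16) + (17, 37). λ = (37 - 16)/(17 - 0) ≡ 21/17 mod 43. 17⁻¹ ≡ 38 (mod 43) since 17·38 = 646 ≡ 1, so λ ≡ 24.
  x = λ² - 0 - 17 = 576 - 17 ≡ 0; y = λ·(0 - 0) - 16 ≡ 27. → (0, 27)
5P: (0, 27) + (17, 37). λ = (37 - 27)/(17 - 0) ≡ 10/17 mod 43. 17⁻¹ ≡ 38 (mod 43), so λ ≡ 36.
  x = λ² - 0 - 17 = 1296 - 17 ≡ 32; y = λ·(0 - 32) - 27 ≡ 25. → (32, 25)
6P: (32, 25) + (17, 37). λ = (37 - 25)/(17 - 32) ≡ 12/28 mod 43. 28⁻¹ ≡ 20 (mod 43) since 28·20 = 560 ≡ 1, so λ ≡ 25.
  x = λ² - 32 - 17 = 625 - 49 ≡ 17; y = λ·(32 - 17) - 25 ≡ 6. → (17, 6)
7P: (17, 6) + (17, 37): same x and y₁ ≡ -y₂, so the sum is O.
7P = O, so the order is 7.

7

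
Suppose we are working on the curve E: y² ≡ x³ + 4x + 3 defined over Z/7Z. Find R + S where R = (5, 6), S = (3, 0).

(5, 6) + (3, 0). λ = (0 - 6)/(3 - 5) ≡ 1/5 mod 7. 5⁻¹ ≡ 3 (mod 7), so λ ≡ 3.
  x = λ² - 5 - 3 = 9 - 8 ≡ 1; y = λ·(5 - 1) - 6 ≡ 6. → (1, 6)

(1, 6)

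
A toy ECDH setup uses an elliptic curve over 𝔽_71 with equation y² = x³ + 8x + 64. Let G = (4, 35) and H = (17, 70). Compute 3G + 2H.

First 3G:
Repeated addition: build up to 3G.
2G: tangent at (4, 35): λ = (3·4² + 8)/(2·35) ≡ 56/70. 70⁻¹ ≡ 70 (mod 71), so λ ≡ 56·70 ≡ 15.
  x = λ² - 4 - 4 = 225 - 8 ≡ 4; y = λ·(4 - 4) - 35 ≡ 36. → (4, 36)
3G: (4, 36) + (4, 35): same x and y₁ ≡ -y₂, so the sum is O.
3G = O.
Next 2H:
Repeated addition: build up to 2H.
2H: tangent at (17, 70): λ = (3·17² + 8)/(2·70) ≡ 23/69. 69⁻¹ ≡ 35 (mod 71) since 69·35 = 2415 ≡ 1, so λ ≡ 23·35 ≡ 24.
  x = λ² - 17 - 17 = 576 - 34 ≡ 45; y = λ·(17 - 45) - 70 ≡ 39. → (45, 39)
2H = (45, 39).
Finally 3G + 2H:
O + (45, 39) = (45, 39) (identity).

(45, 39)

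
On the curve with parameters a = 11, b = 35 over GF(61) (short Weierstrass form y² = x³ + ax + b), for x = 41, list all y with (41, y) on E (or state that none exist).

none

x³ + 11x + 35 = 69407 ≡ 50 (mod 61).
50 is a non-residue mod 61; no y exists.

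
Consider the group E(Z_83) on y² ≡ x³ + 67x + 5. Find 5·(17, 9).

Write Q = (17, 9).
Double-and-add on 5 = (101)₂. Start with Q = (17, 9) for the leading 1-bit.
double: tangent at (17, 9): λ = (3·17² + 67)/(2·9) ≡ 21/18. 18⁻¹ ≡ 60 (mod 83), so λ ≡ 21·60 ≡ 15.
  x = λ² - 17 - 17 = 225 - 34 ≡ 25; y = λ·(17 - 25) - 9 ≡ 37. → (25, 37)
double: tangent at (25, 37): λ = (3·25² + 67)/(2·37) ≡ 33/74. 74⁻¹ ≡ 46 (mod 83) since 74·46 = 3404 ≡ 1, so λ ≡ 33·46 ≡ 24.
  x = λ² - 25 - 25 = 576 - 50 ≡ 28; y = λ·(25 - 28) - 37 ≡ 57. → (28, 57)
add Q: (28, 57) + (17, 9). λ = (9 - 57)/(17 - 28) ≡ 35/72 mod 83. 72⁻¹ ≡ 15 (mod 83) since 72·15 = 1080 ≡ 1, so λ ≡ 27.
  x = λ² - 28 - 17 = 729 - 45 ≡ 20; y = λ·(28 - 20) - 57 ≡ 76. → (20, 76)

(20, 76)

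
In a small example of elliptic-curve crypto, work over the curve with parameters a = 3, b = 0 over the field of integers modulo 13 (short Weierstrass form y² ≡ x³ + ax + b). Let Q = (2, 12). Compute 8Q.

Double-and-add on 8 = (1000)₂. Start with Q = (2, 12) for the leading 1-bit.
double: tangent at (2, 12): λ = (3·2² + 3)/(2·12) ≡ 2/11. 11⁻¹ ≡ 6 (mod 13) since 11·6 = 66 ≡ 1, so λ ≡ 2·6 ≡ 12.
  x = λ² - 2 - 2 = 144 - 4 ≡ 10; y = λ·(2 - 10) - 12 ≡ 9. → (10, 9)
double: tangent at (10, 9): λ = (3·10² + 3)/(2·9) ≡ 4/5. 5⁻¹ ≡ 8 (mod 13), so λ ≡ 4·8 ≡ 6.
  x = λ² - 10 - 10 = 36 - 20 ≡ 3; y = λ·(10 - 3) - 9 ≡ 7. → (3, 7)
double: tangent at (3, 7): λ = (3·3² + 3)/(2·7) ≡ 4/1. 1⁻¹ ≡ 1 (mod 13) since 1·1 = 1 ≡ 1, so λ ≡ 4·1 ≡ 4.
  x = λ² - 3 - 3 = 16 - 6 ≡ 10; y = λ·(3 - 10) - 7 ≡ 4. → (10, 4)

(10, 4)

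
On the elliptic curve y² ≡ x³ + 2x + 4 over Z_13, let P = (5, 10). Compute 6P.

Repeated addition: build up to 6P.
2P: tangent at (5, 10): λ = (3·5² + 2)/(2·10) ≡ 12/7. 7⁻¹ ≡ 2 (mod 13), so λ ≡ 12·2 ≡ 11.
  x = λ² - 5 - 5 = 121 - 10 ≡ 7; y = λ·(5 - 7) - 10 ≡ 7. → (7, 7)
3P: (7, 7) + (5, 10). λ = (10 - 7)/(5 - 7) ≡ 3/11 mod 13. 11⁻¹ ≡ 6 (mod 13), so λ ≡ 5.
  x = λ² - 7 - 5 = 25 - 12 ≡ 0; y = λ·(7 - 0) - 7 ≡ 2. → (0, 2)
4P: (0, 2) + (5, 10). λ = (10 - 2)/(5 - 0) ≡ 8/5 mod 13. 5⁻¹ ≡ 8 (mod 13), so λ ≡ 12.
  x = λ² - 0 - 5 = 144 - 5 ≡ 9; y = λ·(0 - 9) - 2 ≡ 7. → (9, 7)
5P: (9, 7) + (5, 10). λ = (10 - 7)/(5 - 9) ≡ 3/9 mod 13. 9⁻¹ ≡ 3 (mod 13) since 9·3 = 27 ≡ 1, so λ ≡ 9.
  x = λ² - 9 - 5 = 81 - 14 ≡ 2; y = λ·(9 - 2) - 7 ≡ 4. → (2, 4)
6P: (2, 4) + (5, 10). λ = (10 - 4)/(5 - 2) ≡ 6/3 mod 13. 3⁻¹ ≡ 9 (mod 13), so λ ≡ 2.
  x = λ² - 2 - 5 = 4 - 7 ≡ 10; y = λ·(2 - 10) - 4 ≡ 6. → (10, 6)

(10, 6)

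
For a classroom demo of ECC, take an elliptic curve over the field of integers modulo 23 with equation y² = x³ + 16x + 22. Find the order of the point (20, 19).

2P: tangent at (20, 19): λ = (3·20² + 16)/(2·19) ≡ 20/15. 15⁻¹ ≡ 20 (mod 23), so λ ≡ 20·20 ≡ 9.
  x = λ² - 20 - 20 = 81 - 40 ≡ 18; y = λ·(20 - 18) - 19 ≡ 22. → (18, 22)
3P: (18, 22) + (20, 19). λ = (19 - 22)/(20 - 18) ≡ 20/2 mod 23. 2⁻¹ ≡ 12 (mod 23), so λ ≡ 10.
  x = λ² - 18 - 20 = 100 - 38 ≡ 16; y = λ·(18 - 16) - 22 ≡ 21. → (16, 21)
4P: (16, 21) + (20, 19). λ = (19 - 21)/(20 - 16) ≡ 21/4 mod 23. 4⁻¹ ≡ 6 (mod 23), so λ ≡ 11.
  x = λ² - 16 - 20 = 121 - 36 ≡ 16; y = λ·(16 - 16) - 21 ≡ 2. → (16, 2)
5P: (16, 2) + (20, 19). λ = (19 - 2)/(20 - 16) ≡ 17/4 mod 23. 4⁻¹ ≡ 6 (mod 23), so λ ≡ 10.
  x = λ² - 16 - 20 = 100 - 36 ≡ 18; y = λ·(16 - 18) - 2 ≡ 1. → (18, 1)
6P: (18, 1) + (20, 19). λ = (19 - 1)/(20 - 18) ≡ 18/2 mod 23. 2⁻¹ ≡ 12 (mod 23) since 2·12 = 24 ≡ 1, so λ ≡ 9.
  x = λ² - 18 - 20 = 81 - 38 ≡ 20; y = λ·(18 - 20) - 1 ≡ 4. → (20, 4)
7P: (20, 4) + (20, 19): same x and y₁ ≡ -y₂, so the sum is ∞.
7P = ∞, so the order is 7.

7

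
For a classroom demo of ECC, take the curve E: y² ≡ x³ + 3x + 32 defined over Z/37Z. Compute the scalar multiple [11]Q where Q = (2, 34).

Repeated addition: build up to 11Q.
2Q: tangent at (2, 34): λ = (3·2² + 3)/(2·34) ≡ 15/31. 31⁻¹ ≡ 6 (mod 37), so λ ≡ 15·6 ≡ 16.
  x = λ² - 2 - 2 = 256 - 4 ≡ 30; y = λ·(2 - 30) - 34 ≡ 36. → (30, 36)
3Q: (30, 36) + (2, 34). λ = (34 - 36)/(2 - 30) ≡ 35/9 mod 37. 9⁻¹ ≡ 33 (mod 37) since 9·33 = 297 ≡ 1, so λ ≡ 8.
  x = λ² - 30 - 2 = 64 - 32 ≡ 32; y = λ·(30 - 32) - 36 ≡ 22. → (32, 22)
4Q: (32, 22) + (2, 34). λ = (34 - 22)/(2 - 32) ≡ 12/7 mod 37. 7⁻¹ ≡ 16 (mod 37) since 7·16 = 112 ≡ 1, so λ ≡ 7.
  x = λ² - 32 - 2 = 49 - 34 ≡ 15; y = λ·(32 - 15) - 22 ≡ 23. → (15, 23)
5Q: (15, 23) + (2, 34). λ = (34 - 23)/(2 - 15) ≡ 11/24 mod 37. 24⁻¹ ≡ 17 (mod 37), so λ ≡ 2.
  x = λ² - 15 - 2 = 4 - 17 ≡ 24; y = λ·(15 - 24) - 23 ≡ 33. → (24, 33)
6Q: (24, 33) + (2, 34). λ = (34 - 33)/(2 - 24) ≡ 1/15 mod 37. 15⁻¹ ≡ 5 (mod 37), so λ ≡ 5.
  x = λ² - 24 - 2 = 25 - 26 ≡ 36; y = λ·(24 - 36) - 33 ≡ 18. → (36, 18)
7Q: (36, 18) + (2, 34). λ = (34 - 18)/(2 - 36) ≡ 16/3 mod 37. 3⁻¹ ≡ 25 (mod 37), so λ ≡ 30.
  x = λ² - 36 - 2 = 900 - 38 ≡ 11; y = λ·(36 - 11) - 18 ≡ 29. → (11, 29)
8Q: (11, 29) + (2, 34). λ = (34 - 29)/(2 - 11) ≡ 5/28 mod 37. 28⁻¹ ≡ 4 (mod 37), so λ ≡ 20.
  x = λ² - 11 - 2 = 400 - 13 ≡ 17; y = λ·(11 - 17) - 29 ≡ 36. → (17, 36)
9Q: (17, 36) + (2, 34). λ = (34 - 36)/(2 - 17) ≡ 35/22 mod 37. 22⁻¹ ≡ 32 (mod 37), so λ ≡ 10.
  x = λ² - 17 - 2 = 100 - 19 ≡ 7; y = λ·(17 - 7) - 36 ≡ 27. → (7, 27)
10Q: (7, 27) + (2, 34). λ = (34 - 27)/(2 - 7) ≡ 7/32 mod 37. 32⁻¹ ≡ 22 (mod 37) since 32·22 = 704 ≡ 1, so λ ≡ 6.
  x = λ² - 7 - 2 = 36 - 9 ≡ 27; y = λ·(7 - 27) - 27 ≡ 1. → (27, 1)
11Q: (27, 1) + (2, 34). λ = (34 - 1)/(2 - 27) ≡ 33/12 mod 37. 12⁻¹ ≡ 34 (mod 37), so λ ≡ 12.
  x = λ² - 27 - 2 = 144 - 29 ≡ 4; y = λ·(27 - 4) - 1 ≡ 16. → (4, 16)

(4, 16)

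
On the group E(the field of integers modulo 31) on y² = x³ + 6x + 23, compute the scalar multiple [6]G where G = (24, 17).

(17, 4)

Double-and-add on 6 = (110)₂. Start with G = (24, 17) for the leading 1-bit.
double: tangent at (24, 17): λ = (3·24² + 6)/(2·17) ≡ 29/3. 3⁻¹ ≡ 21 (mod 31) since 3·21 = 63 ≡ 1, so λ ≡ 29·21 ≡ 20.
  x = λ² - 24 - 24 = 400 - 48 ≡ 11; y = λ·(24 - 11) - 17 ≡ 26. → (11, 26)
add G: (11, 26) + (24, 17). λ = (17 - 26)/(24 - 11) ≡ 22/13 mod 31. 13⁻¹ ≡ 12 (mod 31) since 13·12 = 156 ≡ 1, so λ ≡ 16.
  x = λ² - 11 - 24 = 256 - 35 ≡ 4; y = λ·(11 - 4) - 26 ≡ 24. → (4, 24)
double: tangent at (4, 24): λ = (3·4² + 6)/(2·24) ≡ 23/17. 17⁻¹ ≡ 11 (mod 31), so λ ≡ 23·11 ≡ 5.
  x = λ² - 4 - 4 = 25 - 8 ≡ 17; y = λ·(4 - 17) - 24 ≡ 4. → (17, 4)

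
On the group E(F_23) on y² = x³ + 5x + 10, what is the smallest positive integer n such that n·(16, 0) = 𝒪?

2

2P: (16, 0) + (16, 0): same x and y₁ ≡ -y₂, so the sum is 𝒪.
2P = 𝒪, so the order is 2.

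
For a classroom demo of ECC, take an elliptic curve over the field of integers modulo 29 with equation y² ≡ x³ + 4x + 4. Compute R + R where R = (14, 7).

(26, 20)

tangent at (14, 7): λ = (3·14² + 4)/(2·7) ≡ 12/14. 14⁻¹ ≡ 27 (mod 29) since 14·27 = 378 ≡ 1, so λ ≡ 12·27 ≡ 5.
  x = λ² - 14 - 14 = 25 - 28 ≡ 26; y = λ·(14 - 26) - 7 ≡ 20. → (26, 20)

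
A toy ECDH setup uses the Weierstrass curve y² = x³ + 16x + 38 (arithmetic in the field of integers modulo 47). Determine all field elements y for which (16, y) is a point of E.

none

x³ + 16x + 38 = 4390 ≡ 19 (mod 47).
19 is a non-residue mod 47; no y exists.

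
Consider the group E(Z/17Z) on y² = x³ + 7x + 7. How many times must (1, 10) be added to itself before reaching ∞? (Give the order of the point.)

2P: tangent at (1, 10): λ = (3·1² + 7)/(2·10) ≡ 10/3. 3⁻¹ ≡ 6 (mod 17) since 3·6 = 18 ≡ 1, so λ ≡ 10·6 ≡ 9.
  x = λ² - 1 - 1 = 81 - 2 ≡ 11; y = λ·(1 - 11) - 10 ≡ 2. → (11, 2)
3P: (11, 2) + (1, 10). λ = (10 - 2)/(1 - 11) ≡ 8/7 mod 17. 7⁻¹ ≡ 5 (mod 17), so λ ≡ 6.
  x = λ² - 11 - 1 = 36 - 12 ≡ 7; y = λ·(11 - 7) - 2 ≡ 5. → (7, 5)
4P: (7, 5) + (1, 10). λ = (10 - 5)/(1 - 7) ≡ 5/11 mod 17. 11⁻¹ ≡ 14 (mod 17) since 11·14 = 154 ≡ 1, so λ ≡ 2.
  x = λ² - 7 - 1 = 4 - 8 ≡ 13; y = λ·(7 - 13) - 5 ≡ 0. → (13, 0)
5P: (13, 0) + (1, 10). λ = (10 - 0)/(1 - 13) ≡ 10/5 mod 17. 5⁻¹ ≡ 7 (mod 17) since 5·7 = 35 ≡ 1, so λ ≡ 2.
  x = λ² - 13 - 1 = 4 - 14 ≡ 7; y = λ·(13 - 7) - 0 ≡ 12. → (7, 12)
6P: (7, 12) + (1, 10). λ = (10 - 12)/(1 - 7) ≡ 15/11 mod 17. 11⁻¹ ≡ 14 (mod 17) since 11·14 = 154 ≡ 1, so λ ≡ 6.
  x = λ² - 7 - 1 = 36 - 8 ≡ 11; y = λ·(7 - 11) - 12 ≡ 15. → (11, 15)
7P: (11, 15) + (1, 10). λ = (10 - 15)/(1 - 11) ≡ 12/7 mod 17. 7⁻¹ ≡ 5 (mod 17), so λ ≡ 9.
  x = λ² - 11 - 1 = 81 - 12 ≡ 1; y = λ·(11 - 1) - 15 ≡ 7. → (1, 7)
8P: (1, 7) + (1, 10): same x and y₁ ≡ -y₂, so the sum is ∞.
8P = ∞, so the order is 8.

8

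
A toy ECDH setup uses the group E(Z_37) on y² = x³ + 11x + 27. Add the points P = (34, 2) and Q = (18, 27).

(11, 6)

(34, 2) + (18, 27). λ = (27 - 2)/(18 - 34) ≡ 25/21 mod 37. 21⁻¹ ≡ 30 (mod 37) since 21·30 = 630 ≡ 1, so λ ≡ 10.
  x = λ² - 34 - 18 = 100 - 52 ≡ 11; y = λ·(34 - 11) - 2 ≡ 6. → (11, 6)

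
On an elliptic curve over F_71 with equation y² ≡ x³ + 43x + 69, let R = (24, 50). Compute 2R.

tangent at (24, 50): λ = (3·24² + 43)/(2·50) ≡ 67/29. 29⁻¹ ≡ 49 (mod 71), so λ ≡ 67·49 ≡ 17.
  x = λ² - 24 - 24 = 289 - 48 ≡ 28; y = λ·(24 - 28) - 50 ≡ 24. → (28, 24)

(28, 24)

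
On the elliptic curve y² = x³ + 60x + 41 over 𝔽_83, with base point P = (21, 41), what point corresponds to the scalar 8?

O

Double-and-add on 8 = (1000)₂. Start with P = (21, 41) for the leading 1-bit.
double: tangent at (21, 41): λ = (3·21² + 60)/(2·41) ≡ 55/82. 82⁻¹ ≡ 82 (mod 83) since 82·82 = 6724 ≡ 1, so λ ≡ 55·82 ≡ 28.
  x = λ² - 21 - 21 = 784 - 42 ≡ 78; y = λ·(21 - 78) - 41 ≡ 23. → (78, 23)
double: tangent at (78, 23): λ = (3·78² + 60)/(2·23) ≡ 52/46. 46⁻¹ ≡ 74 (mod 83), so λ ≡ 52·74 ≡ 30.
  x = λ² - 78 - 78 = 900 - 156 ≡ 80; y = λ·(78 - 80) - 23 ≡ 0. → (80, 0)
double: (80, 0) + (80, 0): same x and y₁ ≡ -y₂, so the sum is the point at infinity.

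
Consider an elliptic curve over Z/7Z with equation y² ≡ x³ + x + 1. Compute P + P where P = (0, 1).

(2, 5)

tangent at (0, 1): λ = (3·0² + 1)/(2·1) ≡ 1/2. 2⁻¹ ≡ 4 (mod 7), so λ ≡ 1·4 ≡ 4.
  x = λ² - 0 - 0 = 16 - 0 ≡ 2; y = λ·(0 - 2) - 1 ≡ 5. → (2, 5)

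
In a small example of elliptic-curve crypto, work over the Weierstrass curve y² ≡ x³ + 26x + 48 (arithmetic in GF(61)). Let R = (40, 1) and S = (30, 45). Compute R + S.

(25, 55)

(40, 1) + (30, 45). λ = (45 - 1)/(30 - 40) ≡ 44/51 mod 61. 51⁻¹ ≡ 6 (mod 61), so λ ≡ 20.
  x = λ² - 40 - 30 = 400 - 70 ≡ 25; y = λ·(40 - 25) - 1 ≡ 55. → (25, 55)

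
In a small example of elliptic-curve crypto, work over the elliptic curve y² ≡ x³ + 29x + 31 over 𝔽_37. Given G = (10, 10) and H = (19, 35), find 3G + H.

First 3G:
Repeated addition: build up to 3G.
2G: tangent at (10, 10): λ = (3·10² + 29)/(2·10) ≡ 33/20. 20⁻¹ ≡ 13 (mod 37), so λ ≡ 33·13 ≡ 22.
  x = λ² - 10 - 10 = 484 - 20 ≡ 20; y = λ·(10 - 20) - 10 ≡ 29. → (20, 29)
3G: (20, 29) + (10, 10). λ = (10 - 29)/(10 - 20) ≡ 18/27 mod 37. 27⁻¹ ≡ 11 (mod 37), so λ ≡ 13.
  x = λ² - 20 - 10 = 169 - 30 ≡ 28; y = λ·(20 - 28) - 29 ≡ 15. → (28, 15)
3G = (28, 15).
Finally 3G + H:
(28, 15) + (19, 35). λ = (35 - 15)/(19 - 28) ≡ 20/28 mod 37. 28⁻¹ ≡ 4 (mod 37), so λ ≡ 6.
  x = λ² - 28 - 19 = 36 - 47 ≡ 26; y = λ·(28 - 26) - 15 ≡ 34. → (26, 34)

(26, 34)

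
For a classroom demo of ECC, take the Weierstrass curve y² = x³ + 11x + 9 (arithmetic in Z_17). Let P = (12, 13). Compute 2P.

(14, 0)

tangent at (12, 13): λ = (3·12² + 11)/(2·13) ≡ 1/9. 9⁻¹ ≡ 2 (mod 17), so λ ≡ 1·2 ≡ 2.
  x = λ² - 12 - 12 = 4 - 24 ≡ 14; y = λ·(12 - 14) - 13 ≡ 0. → (14, 0)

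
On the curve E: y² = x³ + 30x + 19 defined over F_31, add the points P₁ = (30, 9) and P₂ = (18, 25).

(30, 9) + (18, 25). λ = (25 - 9)/(18 - 30) ≡ 16/19 mod 31. 19⁻¹ ≡ 18 (mod 31) since 19·18 = 342 ≡ 1, so λ ≡ 9.
  x = λ² - 30 - 18 = 81 - 48 ≡ 2; y = λ·(30 - 2) - 9 ≡ 26. → (2, 26)

(2, 26)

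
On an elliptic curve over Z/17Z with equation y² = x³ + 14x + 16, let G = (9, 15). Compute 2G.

tangent at (9, 15): λ = (3·9² + 14)/(2·15) ≡ 2/13. 13⁻¹ ≡ 4 (mod 17) since 13·4 = 52 ≡ 1, so λ ≡ 2·4 ≡ 8.
  x = λ² - 9 - 9 = 64 - 18 ≡ 12; y = λ·(9 - 12) - 15 ≡ 12. → (12, 12)

(12, 12)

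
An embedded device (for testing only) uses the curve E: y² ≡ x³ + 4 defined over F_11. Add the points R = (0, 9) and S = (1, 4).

(0, 9) + (1, 4). λ = (4 - 9)/(1 - 0) ≡ 6/1 mod 11. 1⁻¹ ≡ 1 (mod 11) since 1·1 = 1 ≡ 1, so λ ≡ 6.
  x = λ² - 0 - 1 = 36 - 1 ≡ 2; y = λ·(0 - 2) - 9 ≡ 1. → (2, 1)

(2, 1)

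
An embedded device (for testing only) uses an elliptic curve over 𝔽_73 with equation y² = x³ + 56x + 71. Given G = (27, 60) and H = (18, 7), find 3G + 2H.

(71, 43)

First 3G:
Repeated addition: build up to 3G.
2G: tangent at (27, 60): λ = (3·27² + 56)/(2·60) ≡ 53/47. 47⁻¹ ≡ 14 (mod 73) since 47·14 = 658 ≡ 1, so λ ≡ 53·14 ≡ 12.
  x = λ² - 27 - 27 = 144 - 54 ≡ 17; y = λ·(27 - 17) - 60 ≡ 60. → (17, 60)
3G: (17, 60) + (27, 60). λ = (60 - 60)/(27 - 17) ≡ 0/10 mod 73. 10⁻¹ ≡ 22 (mod 73) since 10·22 = 220 ≡ 1, so λ ≡ 0.
  x = λ² - 17 - 27 = 0 - 44 ≡ 29; y = λ·(17 - 29) - 60 ≡ 13. → (29, 13)
3G = (29, 13).
Next 2H:
Repeated addition: build up to 2H.
2H: tangent at (18, 7): λ = (3·18² + 56)/(2·7) ≡ 6/14. 14⁻¹ ≡ 47 (mod 73), so λ ≡ 6·47 ≡ 63.
  x = λ² - 18 - 18 = 3969 - 36 ≡ 64; y = λ·(18 - 64) - 7 ≡ 15. → (64, 15)
2H = (64, 15).
Finally 3G + 2H:
(29, 13) + (64, 15). λ = (15 - 13)/(64 - 29) ≡ 2/35 mod 73. 35⁻¹ ≡ 48 (mod 73) since 35·48 = 1680 ≡ 1, so λ ≡ 23.
  x = λ² - 29 - 64 = 529 - 93 ≡ 71; y = λ·(29 - 71) - 13 ≡ 43. → (71, 43)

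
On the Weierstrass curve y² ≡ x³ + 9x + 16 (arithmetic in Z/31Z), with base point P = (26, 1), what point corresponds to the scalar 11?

Repeated addition: build up to 11P.
2P: tangent at (26, 1): λ = (3·26² + 9)/(2·1) ≡ 22/2. 2⁻¹ ≡ 16 (mod 31), so λ ≡ 22·16 ≡ 11.
  x = λ² - 26 - 26 = 121 - 52 ≡ 7; y = λ·(26 - 7) - 1 ≡ 22. → (7, 22)
3P: (7, 22) + (26, 1). λ = (1 - 22)/(26 - 7) ≡ 10/19 mod 31. 19⁻¹ ≡ 18 (mod 31), so λ ≡ 25.
  x = λ² - 7 - 26 = 625 - 33 ≡ 3; y = λ·(7 - 3) - 22 ≡ 16. → (3, 16)
4P: (3, 16) + (26, 1). λ = (1 - 16)/(26 - 3) ≡ 16/23 mod 31. 23⁻¹ ≡ 27 (mod 31), so λ ≡ 29.
  x = λ² - 3 - 26 = 841 - 29 ≡ 6; y = λ·(3 - 6) - 16 ≡ 21. → (6, 21)
5P: (6, 21) + (26, 1). λ = (1 - 21)/(26 - 6) ≡ 11/20 mod 31. 20⁻¹ ≡ 14 (mod 31) since 20·14 = 280 ≡ 1, so λ ≡ 30.
  x = λ² - 6 - 26 = 900 - 32 ≡ 0; y = λ·(6 - 0) - 21 ≡ 4. → (0, 4)
6P: (0, 4) + (26, 1). λ = (1 - 4)/(26 - 0) ≡ 28/26 mod 31. 26⁻¹ ≡ 6 (mod 31) since 26·6 = 156 ≡ 1, so λ ≡ 13.
  x = λ² - 0 - 26 = 169 - 26 ≡ 19; y = λ·(0 - 19) - 4 ≡ 28. → (19, 28)
7P: (19, 28) + (26, 1). λ = (1 - 28)/(26 - 19) ≡ 4/7 mod 31. 7⁻¹ ≡ 9 (mod 31), so λ ≡ 5.
  x = λ² - 19 - 26 = 25 - 45 ≡ 11; y = λ·(19 - 11) - 28 ≡ 12. → (11, 12)
8P: (11, 12) + (26, 1). λ = (1 - 12)/(26 - 11) ≡ 20/15 mod 31. 15⁻¹ ≡ 29 (mod 31), so λ ≡ 22.
  x = λ² - 11 - 26 = 484 - 37 ≡ 13; y = λ·(11 - 13) - 12 ≡ 6. → (13, 6)
9P: (13, 6) + (26, 1). λ = (1 - 6)/(26 - 13) ≡ 26/13 mod 31. 13⁻¹ ≡ 12 (mod 31), so λ ≡ 2.
  x = λ² - 13 - 26 = 4 - 39 ≡ 27; y = λ·(13 - 27) - 6 ≡ 28. → (27, 28)
10P: (27, 28) + (26, 1). λ = (1 - 28)/(26 - 27) ≡ 4/30 mod 31. 30⁻¹ ≡ 30 (mod 31), so λ ≡ 27.
  x = λ² - 27 - 26 = 729 - 53 ≡ 25; y = λ·(27 - 25) - 28 ≡ 26. → (25, 26)
11P: (25, 26) + (26, 1). λ = (1 - 26)/(26 - 25) ≡ 6/1 mod 31. 1⁻¹ ≡ 1 (mod 31), so λ ≡ 6.
  x = λ² - 25 - 26 = 36 - 51 ≡ 16; y = λ·(25 - 16) - 26 ≡ 28. → (16, 28)

(16, 28)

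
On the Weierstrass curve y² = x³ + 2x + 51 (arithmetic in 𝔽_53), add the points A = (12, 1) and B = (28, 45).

(12, 1) + (28, 45). λ = (45 - 1)/(28 - 12) ≡ 44/16 mod 53. 16⁻¹ ≡ 10 (mod 53), so λ ≡ 16.
  x = λ² - 12 - 28 = 256 - 40 ≡ 4; y = λ·(12 - 4) - 1 ≡ 21. → (4, 21)

(4, 21)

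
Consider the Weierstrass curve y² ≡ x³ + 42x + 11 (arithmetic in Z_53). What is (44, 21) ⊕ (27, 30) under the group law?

(45, 45)

(44, 21) + (27, 30). λ = (30 - 21)/(27 - 44) ≡ 9/36 mod 53. 36⁻¹ ≡ 28 (mod 53), so λ ≡ 40.
  x = λ² - 44 - 27 = 1600 - 71 ≡ 45; y = λ·(44 - 45) - 21 ≡ 45. → (45, 45)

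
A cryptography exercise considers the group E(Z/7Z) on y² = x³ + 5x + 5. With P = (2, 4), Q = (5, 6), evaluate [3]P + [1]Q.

(2, 4)

First 3P:
Repeated addition: build up to 3P.
2P: tangent at (2, 4): λ = (3·2² + 5)/(2·4) ≡ 3/1. 1⁻¹ ≡ 1 (mod 7), so λ ≡ 3·1 ≡ 3.
  x = λ² - 2 - 2 = 9 - 4 ≡ 5; y = λ·(2 - 5) - 4 ≡ 1. → (5, 1)
3P: (5, 1) + (2, 4). λ = (4 - 1)/(2 - 5) ≡ 3/4 mod 7. 4⁻¹ ≡ 2 (mod 7), so λ ≡ 6.
  x = λ² - 5 - 2 = 36 - 7 ≡ 1; y = λ·(5 - 1) - 1 ≡ 2. → (1, 2)
3P = (1, 2).
Finally 3P + Q:
(1, 2) + (5, 6). λ = (6 - 2)/(5 - 1) ≡ 4/4 mod 7. 4⁻¹ ≡ 2 (mod 7), so λ ≡ 1.
  x = λ² - 1 - 5 = 1 - 6 ≡ 2; y = λ·(1 - 2) - 2 ≡ 4. → (2, 4)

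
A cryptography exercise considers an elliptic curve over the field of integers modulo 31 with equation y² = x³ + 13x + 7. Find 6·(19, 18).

(16, 8)

Write P = (19, 18).
Double-and-add on 6 = (110)₂. Start with P = (19, 18) for the leading 1-bit.
double: tangent at (19, 18): λ = (3·19² + 13)/(2·18) ≡ 11/5. 5⁻¹ ≡ 25 (mod 31) since 5·25 = 125 ≡ 1, so λ ≡ 11·25 ≡ 27.
  x = λ² - 19 - 19 = 729 - 38 ≡ 9; y = λ·(19 - 9) - 18 ≡ 4. → (9, 4)
add P: (9, 4) + (19, 18). λ = (18 - 4)/(19 - 9) ≡ 14/10 mod 31. 10⁻¹ ≡ 28 (mod 31) since 10·28 = 280 ≡ 1, so λ ≡ 20.
  x = λ² - 9 - 19 = 400 - 28 ≡ 0; y = λ·(9 - 0) - 4 ≡ 21. → (0, 21)
double: tangent at (0, 21): λ = (3·0² + 13)/(2·21) ≡ 13/11. 11⁻¹ ≡ 17 (mod 31), so λ ≡ 13·17 ≡ 4.
  x = λ² - 0 - 0 = 16 - 0 ≡ 16; y = λ·(0 - 16) - 21 ≡ 8. → (16, 8)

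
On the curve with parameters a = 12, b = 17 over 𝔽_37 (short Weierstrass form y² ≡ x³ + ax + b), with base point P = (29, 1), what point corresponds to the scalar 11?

(26, 21)

Double-and-add on 11 = (1011)₂. Start with P = (29, 1) for the leading 1-bit.
double: tangent at (29, 1): λ = (3·29² + 12)/(2·1) ≡ 19/2. 2⁻¹ ≡ 19 (mod 37) since 2·19 = 38 ≡ 1, so λ ≡ 19·19 ≡ 28.
  x = λ² - 29 - 29 = 784 - 58 ≡ 23; y = λ·(29 - 23) - 1 ≡ 19. → (23, 19)
double: tangent at (23, 19): λ = (3·23² + 12)/(2·19) ≡ 8/1. 1⁻¹ ≡ 1 (mod 37), so λ ≡ 8·1 ≡ 8.
  x = λ² - 23 - 23 = 64 - 46 ≡ 18; y = λ·(23 - 18) - 19 ≡ 21. → (18, 21)
add P: (18, 21) + (29, 1). λ = (1 - 21)/(29 - 18) ≡ 17/11 mod 37. 11⁻¹ ≡ 27 (mod 37), so λ ≡ 15.
  x = λ² - 18 - 29 = 225 - 47 ≡ 30; y = λ·(18 - 30) - 21 ≡ 21. → (30, 21)
double: tangent at (30, 21): λ = (3·30² + 12)/(2·21) ≡ 11/5. 5⁻¹ ≡ 15 (mod 37), so λ ≡ 11·15 ≡ 17.
  x = λ² - 30 - 30 = 289 - 60 ≡ 7; y = λ·(30 - 7) - 21 ≡ 0. → (7, 0)
add P: (7, 0) + (29, 1). λ = (1 - 0)/(29 - 7) ≡ 1/22 mod 37. 22⁻¹ ≡ 32 (mod 37), so λ ≡ 32.
  x = λ² - 7 - 29 = 1024 - 36 ≡ 26; y = λ·(7 - 26) - 0 ≡ 21. → (26, 21)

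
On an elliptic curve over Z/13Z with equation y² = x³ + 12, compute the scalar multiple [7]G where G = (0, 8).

Repeated addition: build up to 7G.
2G: tangent at (0, 8): λ = (3·0² + 0)/(2·8) ≡ 0/3. 3⁻¹ ≡ 9 (mod 13) since 3·9 = 27 ≡ 1, so λ ≡ 0·9 ≡ 0.
  x = λ² - 0 - 0 = 0 - 0 ≡ 0; y = λ·(0 - 0) - 8 ≡ 5. → (0, 5)
3G: (0, 5) + (0, 8): same x and y₁ ≡ -y₂, so the sum is 𝒪.
4G: 𝒪 + (0, 8) = (0, 8) (identity).
5G: tangent at (0, 8): λ = (3·0² + 0)/(2·8) ≡ 0/3. 3⁻¹ ≡ 9 (mod 13) since 3·9 = 27 ≡ 1, so λ ≡ 0·9 ≡ 0.
  x = λ² - 0 - 0 = 0 - 0 ≡ 0; y = λ·(0 - 0) - 8 ≡ 5. → (0, 5)
6G: (0, 5) + (0, 8): same x and y₁ ≡ -y₂, so the sum is 𝒪.
7G: 𝒪 + (0, 8) = (0, 8) (identity).

(0, 8)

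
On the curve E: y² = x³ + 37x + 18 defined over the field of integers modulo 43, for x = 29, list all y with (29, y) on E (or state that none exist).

14, 29

x³ + 37x + 18 = 25480 ≡ 24 (mod 43).
Square roots of 24 mod 43: 14 and 29 (since 14² = 196 ≡ 24).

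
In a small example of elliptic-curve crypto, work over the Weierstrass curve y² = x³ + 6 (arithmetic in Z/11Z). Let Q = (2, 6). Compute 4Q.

(4, 2)

Repeated addition: build up to 4Q.
2Q: tangent at (2, 6): λ = (3·2² + 0)/(2·6) ≡ 1/1. 1⁻¹ ≡ 1 (mod 11) since 1·1 = 1 ≡ 1, so λ ≡ 1·1 ≡ 1.
  x = λ² - 2 - 2 = 1 - 4 ≡ 8; y = λ·(2 - 8) - 6 ≡ 10. → (8, 10)
3Q: (8, 10) + (2, 6). λ = (6 - 10)/(2 - 8) ≡ 7/5 mod 11. 5⁻¹ ≡ 9 (mod 11), so λ ≡ 8.
  x = λ² - 8 - 2 = 64 - 10 ≡ 10; y = λ·(8 - 10) - 10 ≡ 7. → (10, 7)
4Q: (10, 7) + (2, 6). λ = (6 - 7)/(2 - 10) ≡ 10/3 mod 11. 3⁻¹ ≡ 4 (mod 11), so λ ≡ 7.
  x = λ² - 10 - 2 = 49 - 12 ≡ 4; y = λ·(10 - 4) - 7 ≡ 2. → (4, 2)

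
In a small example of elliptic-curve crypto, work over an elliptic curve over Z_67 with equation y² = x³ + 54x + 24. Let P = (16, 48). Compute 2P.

tangent at (16, 48): λ = (3·16² + 54)/(2·48) ≡ 18/29. 29⁻¹ ≡ 37 (mod 67), so λ ≡ 18·37 ≡ 63.
  x = λ² - 16 - 16 = 3969 - 32 ≡ 51; y = λ·(16 - 51) - 48 ≡ 25. → (51, 25)

(51, 25)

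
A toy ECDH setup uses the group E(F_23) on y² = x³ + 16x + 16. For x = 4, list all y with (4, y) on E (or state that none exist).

11, 12

x³ + 16x + 16 = 144 ≡ 6 (mod 23).
Square roots of 6 mod 23: 11 and 12 (since 11² = 121 ≡ 6).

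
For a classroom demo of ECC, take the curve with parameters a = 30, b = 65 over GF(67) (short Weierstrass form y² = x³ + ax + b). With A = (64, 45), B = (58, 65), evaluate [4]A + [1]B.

(29, 47)

First 4A:
Double-and-add on 4 = (100)₂. Start with A = (64, 45) for the leading 1-bit.
double: tangent at (64, 45): λ = (3·64² + 30)/(2·45) ≡ 57/23. 23⁻¹ ≡ 35 (mod 67), so λ ≡ 57·35 ≡ 52.
  x = λ² - 64 - 64 = 2704 - 128 ≡ 30; y = λ·(64 - 30) - 45 ≡ 48. → (30, 48)
double: tangent at (30, 48): λ = (3·30² + 30)/(2·48) ≡ 50/29. 29⁻¹ ≡ 37 (mod 67), so λ ≡ 50·37 ≡ 41.
  x = λ² - 30 - 30 = 1681 - 60 ≡ 13; y = λ·(30 - 13) - 48 ≡ 46. → (13, 46)
4A = (13, 46).
Finally 4A + B:
(13, 46) + (58, 65). λ = (65 - 46)/(58 - 13) ≡ 19/45 mod 67. 45⁻¹ ≡ 3 (mod 67) since 45·3 = 135 ≡ 1, so λ ≡ 57.
  x = λ² - 13 - 58 = 3249 - 71 ≡ 29; y = λ·(13 - 29) - 46 ≡ 47. → (29, 47)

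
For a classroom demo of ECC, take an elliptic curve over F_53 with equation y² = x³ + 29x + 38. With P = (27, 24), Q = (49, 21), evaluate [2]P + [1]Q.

First 2P:
Repeated addition: build up to 2P.
2P: tangent at (27, 24): λ = (3·27² + 29)/(2·24) ≡ 43/48. 48⁻¹ ≡ 21 (mod 53), so λ ≡ 43·21 ≡ 2.
  x = λ² - 27 - 27 = 4 - 54 ≡ 3; y = λ·(27 - 3) - 24 ≡ 24. → (3, 24)
2P = (3, 24).
Finally 2P + Q:
(3, 24) + (49, 21). λ = (21 - 24)/(49 - 3) ≡ 50/46 mod 53. 46⁻¹ ≡ 15 (mod 53) since 46·15 = 690 ≡ 1, so λ ≡ 8.
  x = λ² - 3 - 49 = 64 - 52 ≡ 12; y = λ·(3 - 12) - 24 ≡ 10. → (12, 10)

(12, 10)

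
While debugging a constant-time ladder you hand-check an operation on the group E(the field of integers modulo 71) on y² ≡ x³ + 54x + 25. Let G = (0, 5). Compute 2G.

tangent at (0, 5): λ = (3·0² + 54)/(2·5) ≡ 54/10. 10⁻¹ ≡ 64 (mod 71), so λ ≡ 54·64 ≡ 48.
  x = λ² - 0 - 0 = 2304 - 0 ≡ 32; y = λ·(0 - 32) - 5 ≡ 21. → (32, 21)

(32, 21)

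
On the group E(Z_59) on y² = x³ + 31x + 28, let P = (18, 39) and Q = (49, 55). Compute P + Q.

(14, 43)

(18, 39) + (49, 55). λ = (55 - 39)/(49 - 18) ≡ 16/31 mod 59. 31⁻¹ ≡ 40 (mod 59), so λ ≡ 50.
  x = λ² - 18 - 49 = 2500 - 67 ≡ 14; y = λ·(18 - 14) - 39 ≡ 43. → (14, 43)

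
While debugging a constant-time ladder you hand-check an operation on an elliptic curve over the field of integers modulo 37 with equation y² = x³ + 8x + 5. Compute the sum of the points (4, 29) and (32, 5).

(4, 8)

(4, 29) + (32, 5). λ = (5 - 29)/(32 - 4) ≡ 13/28 mod 37. 28⁻¹ ≡ 4 (mod 37), so λ ≡ 15.
  x = λ² - 4 - 32 = 225 - 36 ≡ 4; y = λ·(4 - 4) - 29 ≡ 8. → (4, 8)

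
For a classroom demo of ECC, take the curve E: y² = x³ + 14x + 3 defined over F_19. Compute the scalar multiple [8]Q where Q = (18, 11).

(15, 4)

Repeated addition: build up to 8Q.
2Q: tangent at (18, 11): λ = (3·18² + 14)/(2·11) ≡ 17/3. 3⁻¹ ≡ 13 (mod 19), so λ ≡ 17·13 ≡ 12.
  x = λ² - 18 - 18 = 144 - 36 ≡ 13; y = λ·(18 - 13) - 11 ≡ 11. → (13, 11)
3Q: (13, 11) + (18, 11). λ = (11 - 11)/(18 - 13) ≡ 0/5 mod 19. 5⁻¹ ≡ 4 (mod 19) since 5·4 = 20 ≡ 1, so λ ≡ 0.
  x = λ² - 13 - 18 = 0 - 31 ≡ 7; y = λ·(13 - 7) - 11 ≡ 8. → (7, 8)
4Q: (7, 8) + (18, 11). λ = (11 - 8)/(18 - 7) ≡ 3/11 mod 19. 11⁻¹ ≡ 7 (mod 19) since 11·7 = 77 ≡ 1, so λ ≡ 2.
  x = λ² - 7 - 18 = 4 - 25 ≡ 17; y = λ·(7 - 17) - 8 ≡ 10. → (17, 10)
5Q: (17, 10) + (18, 11). λ = (11 - 10)/(18 - 17) ≡ 1/1 mod 19. 1⁻¹ ≡ 1 (mod 19), so λ ≡ 1.
  x = λ² - 17 - 18 = 1 - 35 ≡ 4; y = λ·(17 - 4) - 10 ≡ 3. → (4, 3)
6Q: (4, 3) + (18, 11). λ = (11 - 3)/(18 - 4) ≡ 8/14 mod 19. 14⁻¹ ≡ 15 (mod 19) since 14·15 = 210 ≡ 1, so λ ≡ 6.
  x = λ² - 4 - 18 = 36 - 22 ≡ 14; y = λ·(4 - 14) - 3 ≡ 13. → (14, 13)
7Q: (14, 13) + (18, 11). λ = (11 - 13)/(18 - 14) ≡ 17/4 mod 19. 4⁻¹ ≡ 5 (mod 19) since 4·5 = 20 ≡ 1, so λ ≡ 9.
  x = λ² - 14 - 18 = 81 - 32 ≡ 11; y = λ·(14 - 11) - 13 ≡ 14. → (11, 14)
8Q: (11, 14) + (18, 11). λ = (11 - 14)/(18 - 11) ≡ 16/7 mod 19. 7⁻¹ ≡ 11 (mod 19), so λ ≡ 5.
  x = λ² - 11 - 18 = 25 - 29 ≡ 15; y = λ·(11 - 15) - 14 ≡ 4. → (15, 4)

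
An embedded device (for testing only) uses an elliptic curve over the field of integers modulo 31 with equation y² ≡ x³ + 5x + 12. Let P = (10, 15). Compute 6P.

(7, 7)

Repeated addition: build up to 6P.
2P: tangent at (10, 15): λ = (3·10² + 5)/(2·15) ≡ 26/30. 30⁻¹ ≡ 30 (mod 31), so λ ≡ 26·30 ≡ 5.
  x = λ² - 10 - 10 = 25 - 20 ≡ 5; y = λ·(10 - 5) - 15 ≡ 10. → (5, 10)
3P: (5, 10) + (10, 15). λ = (15 - 10)/(10 - 5) ≡ 5/5 mod 31. 5⁻¹ ≡ 25 (mod 31), so λ ≡ 1.
  x = λ² - 5 - 10 = 1 - 15 ≡ 17; y = λ·(5 - 17) - 10 ≡ 9. → (17, 9)
4P: (17, 9) + (10, 15). λ = (15 - 9)/(10 - 17) ≡ 6/24 mod 31. 24⁻¹ ≡ 22 (mod 31) since 24·22 = 528 ≡ 1, so λ ≡ 8.
  x = λ² - 17 - 10 = 64 - 27 ≡ 6; y = λ·(17 - 6) - 9 ≡ 17. → (6, 17)
5P: (6, 17) + (10, 15). λ = (15 - 17)/(10 - 6) ≡ 29/4 mod 31. 4⁻¹ ≡ 8 (mod 31) since 4·8 = 32 ≡ 1, so λ ≡ 15.
  x = λ² - 6 - 10 = 225 - 16 ≡ 23; y = λ·(6 - 23) - 17 ≡ 7. → (23, 7)
6P: (23, 7) + (10, 15). λ = (15 - 7)/(10 - 23) ≡ 8/18 mod 31. 18⁻¹ ≡ 19 (mod 31), so λ ≡ 28.
  x = λ² - 23 - 10 = 784 - 33 ≡ 7; y = λ·(23 - 7) - 7 ≡ 7. → (7, 7)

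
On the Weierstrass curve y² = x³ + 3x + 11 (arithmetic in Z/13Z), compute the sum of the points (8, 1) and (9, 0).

(10, 1)

(8, 1) + (9, 0). λ = (0 - 1)/(9 - 8) ≡ 12/1 mod 13. 1⁻¹ ≡ 1 (mod 13), so λ ≡ 12.
  x = λ² - 8 - 9 = 144 - 17 ≡ 10; y = λ·(8 - 10) - 1 ≡ 1. → (10, 1)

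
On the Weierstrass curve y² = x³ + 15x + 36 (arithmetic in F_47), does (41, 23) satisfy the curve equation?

yes

y² = 23² ≡ 12; x³ + 15x + 36 = 69572 ≡ 12 (mod 47). 12 = 12.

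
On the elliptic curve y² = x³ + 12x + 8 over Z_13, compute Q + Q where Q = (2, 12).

(10, 6)

tangent at (2, 12): λ = (3·2² + 12)/(2·12) ≡ 11/11. 11⁻¹ ≡ 6 (mod 13), so λ ≡ 11·6 ≡ 1.
  x = λ² - 2 - 2 = 1 - 4 ≡ 10; y = λ·(2 - 10) - 12 ≡ 6. → (10, 6)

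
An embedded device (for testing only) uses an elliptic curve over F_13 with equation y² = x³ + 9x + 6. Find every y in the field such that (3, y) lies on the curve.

none

x³ + 9x + 6 = 60 ≡ 8 (mod 13).
8 is a non-residue mod 13; no y exists.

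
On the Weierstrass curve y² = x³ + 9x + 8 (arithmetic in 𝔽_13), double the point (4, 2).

tangent at (4, 2): λ = (3·4² + 9)/(2·2) ≡ 5/4. 4⁻¹ ≡ 10 (mod 13), so λ ≡ 5·10 ≡ 11.
  x = λ² - 4 - 4 = 121 - 8 ≡ 9; y = λ·(4 - 9) - 2 ≡ 8. → (9, 8)

(9, 8)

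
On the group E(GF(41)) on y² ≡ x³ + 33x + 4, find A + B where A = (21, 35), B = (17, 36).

(21, 35) + (17, 36). λ = (36 - 35)/(17 - 21) ≡ 1/37 mod 41. 37⁻¹ ≡ 10 (mod 41) since 37·10 = 370 ≡ 1, so λ ≡ 10.
  x = λ² - 21 - 17 = 100 - 38 ≡ 21; y = λ·(21 - 21) - 35 ≡ 6. → (21, 6)

(21, 6)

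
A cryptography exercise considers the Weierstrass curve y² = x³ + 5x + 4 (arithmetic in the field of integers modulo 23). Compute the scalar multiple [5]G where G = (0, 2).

Repeated addition: build up to 5G.
2G: tangent at (0, 2): λ = (3·0² + 5)/(2·2) ≡ 5/4. 4⁻¹ ≡ 6 (mod 23) since 4·6 = 24 ≡ 1, so λ ≡ 5·6 ≡ 7.
  x = λ² - 0 - 0 = 49 - 0 ≡ 3; y = λ·(0 - 3) - 2 ≡ 0. → (3, 0)
3G: (3, 0) + (0, 2). λ = (2 - 0)/(0 - 3) ≡ 2/20 mod 23. 20⁻¹ ≡ 15 (mod 23), so λ ≡ 7.
  x = λ² - 3 - 0 = 49 - 3 ≡ 0; y = λ·(3 - 0) - 0 ≡ 21. → (0, 21)
4G: (0, 21) + (0, 2): same x and y₁ ≡ -y₂, so the sum is 𝒪.
5G: 𝒪 + (0, 2) = (0, 2) (identity).

(0, 2)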